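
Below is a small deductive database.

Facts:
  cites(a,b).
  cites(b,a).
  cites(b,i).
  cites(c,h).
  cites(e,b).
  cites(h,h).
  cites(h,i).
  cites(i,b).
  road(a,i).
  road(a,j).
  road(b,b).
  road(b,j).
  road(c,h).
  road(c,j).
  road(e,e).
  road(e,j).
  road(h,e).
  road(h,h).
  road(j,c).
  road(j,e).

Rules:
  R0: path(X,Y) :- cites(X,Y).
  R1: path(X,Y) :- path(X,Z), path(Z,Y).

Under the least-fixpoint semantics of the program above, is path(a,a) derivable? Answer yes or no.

yes

round 1: derive path(a,b) via R0 from cites(a,b)
round 1: derive path(b,a) via R0 from cites(b,a)
round 1: derive path(b,i) via R0 from cites(b,i)
round 1: derive path(c,h) via R0 from cites(c,h)
round 1: derive path(e,b) via R0 from cites(e,b)
round 1: derive path(h,h) via R0 from cites(h,h)
round 1: derive path(h,i) via R0 from cites(h,i)
round 1: derive path(i,b) via R0 from cites(i,b)
round 2: derive path(a,a) via R1 from path(a,b), path(b,a)
round 2: derive path(a,i) via R1 from path(a,b), path(b,i)
round 2: derive path(b,b) via R1 from path(b,a), path(a,b)
round 2: derive path(c,i) via R1 from path(c,h), path(h,i)
round 2: derive path(e,a) via R1 from path(e,b), path(b,a)
round 2: derive path(e,i) via R1 from path(e,b), path(b,i)
round 2: derive path(h,b) via R1 from path(h,i), path(i,b)
round 2: derive path(i,a) via R1 from path(i,b), path(b,a)
round 2: derive path(i,i) via R1 from path(i,b), path(b,i)
round 3: derive path(c,a) via R1 from path(c,i), path(i,a)
round 3: derive path(c,b) via R1 from path(c,h), path(h,b)
round 3: derive path(h,a) via R1 from path(h,b), path(b,a)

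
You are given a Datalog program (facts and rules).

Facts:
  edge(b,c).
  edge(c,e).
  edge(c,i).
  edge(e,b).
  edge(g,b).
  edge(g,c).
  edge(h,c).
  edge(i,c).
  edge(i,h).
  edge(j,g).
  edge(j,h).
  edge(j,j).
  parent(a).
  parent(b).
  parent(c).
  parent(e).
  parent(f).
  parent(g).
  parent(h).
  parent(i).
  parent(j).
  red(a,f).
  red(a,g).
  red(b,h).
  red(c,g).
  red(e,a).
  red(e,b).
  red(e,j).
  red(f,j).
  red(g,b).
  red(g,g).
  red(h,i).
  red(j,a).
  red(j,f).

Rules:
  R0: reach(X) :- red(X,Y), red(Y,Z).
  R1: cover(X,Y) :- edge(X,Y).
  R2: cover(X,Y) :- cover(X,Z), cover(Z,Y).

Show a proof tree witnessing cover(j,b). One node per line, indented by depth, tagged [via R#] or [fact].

round 1: derive cover(b,c) via R1 from edge(b,c)
round 1: derive cover(c,e) via R1 from edge(c,e)
round 1: derive cover(c,i) via R1 from edge(c,i)
round 1: derive cover(e,b) via R1 from edge(e,b)
round 1: derive cover(g,b) via R1 from edge(g,b)
round 1: derive cover(g,c) via R1 from edge(g,c)
round 1: derive cover(h,c) via R1 from edge(h,c)
round 1: derive cover(i,c) via R1 from edge(i,c)
round 1: derive cover(i,h) via R1 from edge(i,h)
round 1: derive cover(j,g) via R1 from edge(j,g)
round 1: derive cover(j,h) via R1 from edge(j,h)
round 1: derive cover(j,j) via R1 from edge(j,j)
round 2: derive cover(b,e) via R2 from cover(b,c), cover(c,e)
round 2: derive cover(b,i) via R2 from cover(b,c), cover(c,i)
round 2: derive cover(c,b) via R2 from cover(c,e), cover(e,b)
round 2: derive cover(c,c) via R2 from cover(c,i), cover(i,c)
round 2: derive cover(c,h) via R2 from cover(c,i), cover(i,h)
round 2: derive cover(e,c) via R2 from cover(e,b), cover(b,c)
round 2: derive cover(g,e) via R2 from cover(g,c), cover(c,e)
round 2: derive cover(g,i) via R2 from cover(g,c), cover(c,i)
round 2: derive cover(h,e) via R2 from cover(h,c), cover(c,e)
round 2: derive cover(h,i) via R2 from cover(h,c), cover(c,i)
round 2: derive cover(i,e) via R2 from cover(i,c), cover(c,e)
round 2: derive cover(i,i) via R2 from cover(i,c), cover(c,i)
round 2: derive cover(j,b) via R2 from cover(j,g), cover(g,b)
round 2: derive cover(j,c) via R2 from cover(j,g), cover(g,c)
round 3: derive cover(b,b) via R2 from cover(b,c), cover(c,b)
round 3: derive cover(b,h) via R2 from cover(b,c), cover(c,h)
round 3: derive cover(e,e) via R2 from cover(e,b), cover(b,e)
round 3: derive cover(e,h) via R2 from cover(e,c), cover(c,h)
round 3: derive cover(e,i) via R2 from cover(e,b), cover(b,i)
round 3: derive cover(g,h) via R2 from cover(g,c), cover(c,h)
round 3: derive cover(h,b) via R2 from cover(h,c), cover(c,b)
round 3: derive cover(h,h) via R2 from cover(h,c), cover(c,h)
round 3: derive cover(i,b) via R2 from cover(i,c), cover(c,b)
round 3: derive cover(j,e) via R2 from cover(j,b), cover(b,e)
round 3: derive cover(j,i) via R2 from cover(j,b), cover(b,i)

cover(j,b)  [via R2]
  cover(j,g)  [via R1]
    edge(j,g)  [fact]
  cover(g,b)  [via R1]
    edge(g,b)  [fact]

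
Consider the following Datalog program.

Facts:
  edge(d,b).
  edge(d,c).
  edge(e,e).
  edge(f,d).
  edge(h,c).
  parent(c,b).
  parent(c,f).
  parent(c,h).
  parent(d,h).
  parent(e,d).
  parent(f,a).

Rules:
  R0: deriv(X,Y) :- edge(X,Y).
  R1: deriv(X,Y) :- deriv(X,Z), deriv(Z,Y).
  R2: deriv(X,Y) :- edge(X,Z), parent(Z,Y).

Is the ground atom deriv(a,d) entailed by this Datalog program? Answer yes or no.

round 1: derive deriv(d,b) via R0 from edge(d,b)
round 1: derive deriv(d,c) via R0 from edge(d,c)
round 1: derive deriv(e,e) via R0 from edge(e,e)
round 1: derive deriv(f,d) via R0 from edge(f,d)
round 1: derive deriv(h,c) via R0 from edge(h,c)
round 1: derive deriv(d,f) via R2 from edge(d,c), parent(c,f)
round 1: derive deriv(d,h) via R2 from edge(d,c), parent(c,h)
round 1: derive deriv(e,d) via R2 from edge(e,e), parent(e,d)
round 1: derive deriv(f,h) via R2 from edge(f,d), parent(d,h)
round 1: derive deriv(h,b) via R2 from edge(h,c), parent(c,b)
round 1: derive deriv(h,f) via R2 from edge(h,c), parent(c,f)
round 1: derive deriv(h,h) via R2 from edge(h,c), parent(c,h)
round 2: derive deriv(d,d) via R1 from deriv(d,f), deriv(f,d)
round 2: derive deriv(e,b) via R1 from deriv(e,d), deriv(d,b)
round 2: derive deriv(e,c) via R1 from deriv(e,d), deriv(d,c)
round 2: derive deriv(e,f) via R1 from deriv(e,d), deriv(d,f)
round 2: derive deriv(e,h) via R1 from deriv(e,d), deriv(d,h)
round 2: derive deriv(f,b) via R1 from deriv(f,d), deriv(d,b)
round 2: derive deriv(f,c) via R1 from deriv(f,d), deriv(d,c)
round 2: derive deriv(f,f) via R1 from deriv(f,d), deriv(d,f)
round 2: derive deriv(h,d) via R1 from deriv(h,f), deriv(f,d)

no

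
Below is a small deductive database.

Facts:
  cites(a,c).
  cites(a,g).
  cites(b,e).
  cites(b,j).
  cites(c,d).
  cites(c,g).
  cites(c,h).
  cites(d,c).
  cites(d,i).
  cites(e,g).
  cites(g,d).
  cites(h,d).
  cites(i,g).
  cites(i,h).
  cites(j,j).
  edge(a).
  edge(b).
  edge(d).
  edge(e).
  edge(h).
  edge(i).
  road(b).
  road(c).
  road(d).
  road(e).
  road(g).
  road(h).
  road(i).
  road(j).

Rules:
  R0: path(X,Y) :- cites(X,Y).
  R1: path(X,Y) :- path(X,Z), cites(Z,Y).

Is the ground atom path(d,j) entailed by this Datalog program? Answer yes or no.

round 1: derive path(a,c) via R0 from cites(a,c)
round 1: derive path(a,g) via R0 from cites(a,g)
round 1: derive path(b,e) via R0 from cites(b,e)
round 1: derive path(b,j) via R0 from cites(b,j)
round 1: derive path(c,d) via R0 from cites(c,d)
round 1: derive path(c,g) via R0 from cites(c,g)
round 1: derive path(c,h) via R0 from cites(c,h)
round 1: derive path(d,c) via R0 from cites(d,c)
round 1: derive path(d,i) via R0 from cites(d,i)
round 1: derive path(e,g) via R0 from cites(e,g)
round 1: derive path(g,d) via R0 from cites(g,d)
round 1: derive path(h,d) via R0 from cites(h,d)
round 1: derive path(i,g) via R0 from cites(i,g)
round 1: derive path(i,h) via R0 from cites(i,h)
round 1: derive path(j,j) via R0 from cites(j,j)
round 2: derive path(a,d) via R1 from path(a,c), cites(c,d)
round 2: derive path(a,h) via R1 from path(a,c), cites(c,h)
round 2: derive path(b,g) via R1 from path(b,e), cites(e,g)
round 2: derive path(c,c) via R1 from path(c,d), cites(d,c)
round 2: derive path(c,i) via R1 from path(c,d), cites(d,i)
round 2: derive path(d,d) via R1 from path(d,c), cites(c,d)
round 2: derive path(d,g) via R1 from path(d,c), cites(c,g)
round 2: derive path(d,h) via R1 from path(d,c), cites(c,h)
round 2: derive path(e,d) via R1 from path(e,g), cites(g,d)
round 2: derive path(g,c) via R1 from path(g,d), cites(d,c)
round 2: derive path(g,i) via R1 from path(g,d), cites(d,i)
round 2: derive path(h,c) via R1 from path(h,d), cites(d,c)
round 2: derive path(h,i) via R1 from path(h,d), cites(d,i)
round 2: derive path(i,d) via R1 from path(i,g), cites(g,d)
round 3: derive path(a,i) via R1 from path(a,d), cites(d,i)
round 3: derive path(b,d) via R1 from path(b,g), cites(g,d)
round 3: derive path(e,c) via R1 from path(e,d), cites(d,c)
round 3: derive path(e,i) via R1 from path(e,d), cites(d,i)
round 3: derive path(g,g) via R1 from path(g,c), cites(c,g)
round 3: derive path(g,h) via R1 from path(g,c), cites(c,h)
round 3: derive path(h,g) via R1 from path(h,c), cites(c,g)
round 3: derive path(h,h) via R1 from path(h,c), cites(c,h)
round 3: derive path(i,c) via R1 from path(i,d), cites(d,c)
round 3: derive path(i,i) via R1 from path(i,d), cites(d,i)
round 4: derive path(b,c) via R1 from path(b,d), cites(d,c)
round 4: derive path(b,i) via R1 from path(b,d), cites(d,i)
round 4: derive path(e,h) via R1 from path(e,c), cites(c,h)
round 5: derive path(b,h) via R1 from path(b,c), cites(c,h)

no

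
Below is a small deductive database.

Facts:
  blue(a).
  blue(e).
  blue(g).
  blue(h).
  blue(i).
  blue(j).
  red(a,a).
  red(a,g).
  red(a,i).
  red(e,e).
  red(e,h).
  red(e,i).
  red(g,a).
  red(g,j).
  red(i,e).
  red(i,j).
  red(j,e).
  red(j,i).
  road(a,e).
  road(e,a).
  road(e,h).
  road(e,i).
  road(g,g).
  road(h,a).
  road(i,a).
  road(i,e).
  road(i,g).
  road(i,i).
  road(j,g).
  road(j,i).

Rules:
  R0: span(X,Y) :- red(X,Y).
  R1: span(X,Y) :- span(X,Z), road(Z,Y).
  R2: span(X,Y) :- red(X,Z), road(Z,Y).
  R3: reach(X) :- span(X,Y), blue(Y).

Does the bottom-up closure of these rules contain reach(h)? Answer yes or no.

no

round 1: derive span(a,a) via R0 from red(a,a)
round 1: derive span(a,g) via R0 from red(a,g)
round 1: derive span(a,i) via R0 from red(a,i)
round 1: derive span(e,e) via R0 from red(e,e)
round 1: derive span(e,h) via R0 from red(e,h)
round 1: derive span(e,i) via R0 from red(e,i)
round 1: derive span(g,a) via R0 from red(g,a)
round 1: derive span(g,j) via R0 from red(g,j)
round 1: derive span(i,e) via R0 from red(i,e)
round 1: derive span(i,j) via R0 from red(i,j)
round 1: derive span(j,e) via R0 from red(j,e)
round 1: derive span(j,i) via R0 from red(j,i)
round 1: derive span(a,e) via R2 from red(a,a), road(a,e)
round 1: derive span(e,a) via R2 from red(e,e), road(e,a)
round 1: derive span(e,g) via R2 from red(e,i), road(i,g)
round 1: derive span(g,e) via R2 from red(g,a), road(a,e)
round 1: derive span(g,g) via R2 from red(g,j), road(j,g)
round 1: derive span(g,i) via R2 from red(g,j), road(j,i)
round 1: derive span(i,a) via R2 from red(i,e), road(e,a)
round 1: derive span(i,g) via R2 from red(i,j), road(j,g)
round 1: derive span(i,h) via R2 from red(i,e), road(e,h)
round 1: derive span(i,i) via R2 from red(i,e), road(e,i)
round 1: derive span(j,a) via R2 from red(j,e), road(e,a)
round 1: derive span(j,g) via R2 from red(j,i), road(i,g)
round 1: derive span(j,h) via R2 from red(j,e), road(e,h)
round 2: derive span(a,h) via R1 from span(a,e), road(e,h)
round 2: derive span(g,h) via R1 from span(g,e), road(e,h)
round 2: derive reach(a) via R3 from span(a,a), blue(a)
round 2: derive reach(e) via R3 from span(e,a), blue(a)
round 2: derive reach(g) via R3 from span(g,a), blue(a)
round 2: derive reach(i) via R3 from span(i,a), blue(a)
round 2: derive reach(j) via R3 from span(j,a), blue(a)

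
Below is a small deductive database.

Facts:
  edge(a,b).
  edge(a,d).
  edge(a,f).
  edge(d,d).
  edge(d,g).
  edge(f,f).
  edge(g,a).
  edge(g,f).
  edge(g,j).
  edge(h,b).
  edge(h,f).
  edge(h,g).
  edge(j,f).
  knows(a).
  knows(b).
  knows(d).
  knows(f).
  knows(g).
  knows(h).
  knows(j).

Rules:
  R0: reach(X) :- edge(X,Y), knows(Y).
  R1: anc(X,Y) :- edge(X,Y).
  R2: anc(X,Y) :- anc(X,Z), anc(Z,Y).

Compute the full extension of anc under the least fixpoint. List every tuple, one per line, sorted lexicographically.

anc(a,a)
anc(a,b)
anc(a,d)
anc(a,f)
anc(a,g)
anc(a,j)
anc(d,a)
anc(d,b)
anc(d,d)
anc(d,f)
anc(d,g)
anc(d,j)
anc(f,f)
anc(g,a)
anc(g,b)
anc(g,d)
anc(g,f)
anc(g,g)
anc(g,j)
anc(h,a)
anc(h,b)
anc(h,d)
anc(h,f)
anc(h,g)
anc(h,j)
anc(j,f)

round 1: derive anc(a,b) via R1 from edge(a,b)
round 1: derive anc(a,d) via R1 from edge(a,d)
round 1: derive anc(a,f) via R1 from edge(a,f)
round 1: derive anc(d,d) via R1 from edge(d,d)
round 1: derive anc(d,g) via R1 from edge(d,g)
round 1: derive anc(f,f) via R1 from edge(f,f)
round 1: derive anc(g,a) via R1 from edge(g,a)
round 1: derive anc(g,f) via R1 from edge(g,f)
round 1: derive anc(g,j) via R1 from edge(g,j)
round 1: derive anc(h,b) via R1 from edge(h,b)
round 1: derive anc(h,f) via R1 from edge(h,f)
round 1: derive anc(h,g) via R1 from edge(h,g)
round 1: derive anc(j,f) via R1 from edge(j,f)
round 2: derive anc(a,g) via R2 from anc(a,d), anc(d,g)
round 2: derive anc(d,a) via R2 from anc(d,g), anc(g,a)
round 2: derive anc(d,f) via R2 from anc(d,g), anc(g,f)
round 2: derive anc(d,j) via R2 from anc(d,g), anc(g,j)
round 2: derive anc(g,b) via R2 from anc(g,a), anc(a,b)
round 2: derive anc(g,d) via R2 from anc(g,a), anc(a,d)
round 2: derive anc(h,a) via R2 from anc(h,g), anc(g,a)
round 2: derive anc(h,j) via R2 from anc(h,g), anc(g,j)
round 3: derive anc(a,a) via R2 from anc(a,d), anc(d,a)
round 3: derive anc(a,j) via R2 from anc(a,d), anc(d,j)
round 3: derive anc(d,b) via R2 from anc(d,a), anc(a,b)
round 3: derive anc(g,g) via R2 from anc(g,a), anc(a,g)
round 3: derive anc(h,d) via R2 from anc(h,a), anc(a,d)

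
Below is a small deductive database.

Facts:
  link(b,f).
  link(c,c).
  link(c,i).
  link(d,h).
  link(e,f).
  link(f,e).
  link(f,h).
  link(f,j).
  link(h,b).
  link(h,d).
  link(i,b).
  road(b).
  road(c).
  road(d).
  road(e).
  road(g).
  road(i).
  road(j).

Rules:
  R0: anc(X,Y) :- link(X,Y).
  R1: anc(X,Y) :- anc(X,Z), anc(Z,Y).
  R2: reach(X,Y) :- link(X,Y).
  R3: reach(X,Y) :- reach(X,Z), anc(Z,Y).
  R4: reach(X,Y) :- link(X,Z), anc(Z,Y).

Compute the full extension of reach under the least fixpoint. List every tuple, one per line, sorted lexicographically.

reach(b,b)
reach(b,d)
reach(b,e)
reach(b,f)
reach(b,h)
reach(b,j)
reach(c,b)
reach(c,c)
reach(c,d)
reach(c,e)
reach(c,f)
reach(c,h)
reach(c,i)
reach(c,j)
reach(d,b)
reach(d,d)
reach(d,e)
reach(d,f)
reach(d,h)
reach(d,j)
reach(e,b)
reach(e,d)
reach(e,e)
reach(e,f)
reach(e,h)
reach(e,j)
reach(f,b)
reach(f,d)
reach(f,e)
reach(f,f)
reach(f,h)
reach(f,j)
reach(h,b)
reach(h,d)
reach(h,e)
reach(h,f)
reach(h,h)
reach(h,j)
reach(i,b)
reach(i,d)
reach(i,e)
reach(i,f)
reach(i,h)
reach(i,j)

round 1: derive anc(b,f) via R0 from link(b,f)
round 1: derive anc(c,c) via R0 from link(c,c)
round 1: derive anc(c,i) via R0 from link(c,i)
round 1: derive anc(d,h) via R0 from link(d,h)
round 1: derive anc(e,f) via R0 from link(e,f)
round 1: derive anc(f,e) via R0 from link(f,e)
round 1: derive anc(f,h) via R0 from link(f,h)
round 1: derive anc(f,j) via R0 from link(f,j)
round 1: derive anc(h,b) via R0 from link(h,b)
round 1: derive anc(h,d) via R0 from link(h,d)
round 1: derive anc(i,b) via R0 from link(i,b)
round 1: derive reach(b,f) via R2 from link(b,f)
round 1: derive reach(c,c) via R2 from link(c,c)
round 1: derive reach(c,i) via R2 from link(c,i)
round 1: derive reach(d,h) via R2 from link(d,h)
round 1: derive reach(e,f) via R2 from link(e,f)
round 1: derive reach(f,e) via R2 from link(f,e)
round 1: derive reach(f,h) via R2 from link(f,h)
round 1: derive reach(f,j) via R2 from link(f,j)
round 1: derive reach(h,b) via R2 from link(h,b)
round 1: derive reach(h,d) via R2 from link(h,d)
round 1: derive reach(i,b) via R2 from link(i,b)
round 2: derive anc(b,e) via R1 from anc(b,f), anc(f,e)
round 2: derive anc(b,h) via R1 from anc(b,f), anc(f,h)
round 2: derive anc(b,j) via R1 from anc(b,f), anc(f,j)
round 2: derive anc(c,b) via R1 from anc(c,i), anc(i,b)
round 2: derive anc(d,b) via R1 from anc(d,h), anc(h,b)
round 2: derive anc(d,d) via R1 from anc(d,h), anc(h,d)
round 2: derive anc(e,e) via R1 from anc(e,f), anc(f,e)
round 2: derive anc(e,h) via R1 from anc(e,f), anc(f,h)
round 2: derive anc(e,j) via R1 from anc(e,f), anc(f,j)
round 2: derive anc(f,b) via R1 from anc(f,h), anc(h,b)
round 2: derive anc(f,d) via R1 from anc(f,h), anc(h,d)
round 2: derive anc(f,f) via R1 from anc(f,e), anc(e,f)
round 2: derive anc(h,f) via R1 from anc(h,b), anc(b,f)
round 2: derive anc(h,h) via R1 from anc(h,d), anc(d,h)
round 2: derive anc(i,f) via R1 from anc(i,b), anc(b,f)
round 2: derive reach(b,e) via R3 from reach(b,f), anc(f,e)
round 2: derive reach(b,h) via R3 from reach(b,f), anc(f,h)
round 2: derive reach(b,j) via R3 from reach(b,f), anc(f,j)
round 2: derive reach(c,b) via R3 from reach(c,i), anc(i,b)
round 2: derive reach(d,b) via R3 from reach(d,h), anc(h,b)
round 2: derive reach(d,d) via R3 from reach(d,h), anc(h,d)
round 2: derive reach(e,e) via R3 from reach(e,f), anc(f,e)
round 2: derive reach(e,h) via R3 from reach(e,f), anc(f,h)
round 2: derive reach(e,j) via R3 from reach(e,f), anc(f,j)
round 2: derive reach(f,b) via R3 from reach(f,h), anc(h,b)
round 2: derive reach(f,d) via R3 from reach(f,h), anc(h,d)
round 2: derive reach(f,f) via R3 from reach(f,e), anc(e,f)
round 2: derive reach(h,f) via R3 from reach(h,b), anc(b,f)
round 2: derive reach(h,h) via R3 from reach(h,d), anc(d,h)
round 2: derive reach(i,f) via R3 from reach(i,b), anc(b,f)
round 3: derive anc(b,b) via R1 from anc(b,f), anc(f,b)
round 3: derive anc(b,d) via R1 from anc(b,f), anc(f,d)
round 3: derive anc(c,e) via R1 from anc(c,b), anc(b,e)
round 3: derive anc(c,f) via R1 from anc(c,b), anc(b,f)
round 3: derive anc(c,h) via R1 from anc(c,b), anc(b,h)
round 3: derive anc(c,j) via R1 from anc(c,b), anc(b,j)
round 3: derive anc(d,e) via R1 from anc(d,b), anc(b,e)
round 3: derive anc(d,f) via R1 from anc(d,b), anc(b,f)
round 3: derive anc(d,j) via R1 from anc(d,b), anc(b,j)
round 3: derive anc(e,b) via R1 from anc(e,f), anc(f,b)
round 3: derive anc(e,d) via R1 from anc(e,f), anc(f,d)
round 3: derive anc(h,e) via R1 from anc(h,b), anc(b,e)
round 3: derive anc(h,j) via R1 from anc(h,b), anc(b,j)
round 3: derive anc(i,d) via R1 from anc(i,f), anc(f,d)
round 3: derive anc(i,e) via R1 from anc(i,b), anc(b,e)
round 3: derive anc(i,h) via R1 from anc(i,b), anc(b,h)
round 3: derive anc(i,j) via R1 from anc(i,b), anc(b,j)
round 3: derive reach(b,b) via R3 from reach(b,f), anc(f,b)
round 3: derive reach(b,d) via R3 from reach(b,f), anc(f,d)
round 3: derive reach(c,e) via R3 from reach(c,b), anc(b,e)
round 3: derive reach(c,f) via R3 from reach(c,b), anc(b,f)
round 3: derive reach(c,h) via R3 from reach(c,b), anc(b,h)
round 3: derive reach(c,j) via R3 from reach(c,b), anc(b,j)
round 3: derive reach(d,e) via R3 from reach(d,b), anc(b,e)
round 3: derive reach(d,f) via R3 from reach(d,b), anc(b,f)
round 3: derive reach(d,j) via R3 from reach(d,b), anc(b,j)
round 3: derive reach(e,b) via R3 from reach(e,f), anc(f,b)
round 3: derive reach(e,d) via R3 from reach(e,f), anc(f,d)
round 3: derive reach(h,e) via R3 from reach(h,b), anc(b,e)
round 3: derive reach(h,j) via R3 from reach(h,b), anc(b,j)
round 3: derive reach(i,d) via R3 from reach(i,f), anc(f,d)
round 3: derive reach(i,e) via R3 from reach(i,b), anc(b,e)
round 3: derive reach(i,h) via R3 from reach(i,b), anc(b,h)
round 3: derive reach(i,j) via R3 from reach(i,b), anc(b,j)
round 4: derive anc(c,d) via R1 from anc(c,b), anc(b,d)
round 4: derive reach(c,d) via R3 from reach(c,b), anc(b,d)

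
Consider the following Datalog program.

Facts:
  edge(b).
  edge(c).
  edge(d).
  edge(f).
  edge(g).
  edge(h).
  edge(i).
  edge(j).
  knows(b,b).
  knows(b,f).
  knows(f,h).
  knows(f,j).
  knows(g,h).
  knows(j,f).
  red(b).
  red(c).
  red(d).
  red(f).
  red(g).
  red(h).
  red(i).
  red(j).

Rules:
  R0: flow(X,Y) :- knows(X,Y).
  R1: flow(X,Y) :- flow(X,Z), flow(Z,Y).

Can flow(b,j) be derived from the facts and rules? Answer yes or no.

round 1: derive flow(b,b) via R0 from knows(b,b)
round 1: derive flow(b,f) via R0 from knows(b,f)
round 1: derive flow(f,h) via R0 from knows(f,h)
round 1: derive flow(f,j) via R0 from knows(f,j)
round 1: derive flow(g,h) via R0 from knows(g,h)
round 1: derive flow(j,f) via R0 from knows(j,f)
round 2: derive flow(b,h) via R1 from flow(b,f), flow(f,h)
round 2: derive flow(b,j) via R1 from flow(b,f), flow(f,j)
round 2: derive flow(f,f) via R1 from flow(f,j), flow(j,f)
round 2: derive flow(j,h) via R1 from flow(j,f), flow(f,h)
round 2: derive flow(j,j) via R1 from flow(j,f), flow(f,j)

yes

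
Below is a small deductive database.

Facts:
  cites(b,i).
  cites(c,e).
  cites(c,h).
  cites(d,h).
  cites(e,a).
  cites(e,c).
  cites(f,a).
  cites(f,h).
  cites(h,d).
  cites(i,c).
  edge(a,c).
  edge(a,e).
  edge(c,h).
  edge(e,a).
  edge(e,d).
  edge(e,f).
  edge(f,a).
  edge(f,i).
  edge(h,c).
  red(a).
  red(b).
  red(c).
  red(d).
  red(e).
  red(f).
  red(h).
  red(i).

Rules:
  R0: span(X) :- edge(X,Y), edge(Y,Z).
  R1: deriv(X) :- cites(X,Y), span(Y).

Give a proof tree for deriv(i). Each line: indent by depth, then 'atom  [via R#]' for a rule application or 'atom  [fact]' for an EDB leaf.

round 1: derive span(a) via R0 from edge(a,c), edge(c,h)
round 1: derive span(c) via R0 from edge(c,h), edge(h,c)
round 1: derive span(e) via R0 from edge(e,a), edge(a,c)
round 1: derive span(f) via R0 from edge(f,a), edge(a,c)
round 1: derive span(h) via R0 from edge(h,c), edge(c,h)
round 2: derive deriv(c) via R1 from cites(c,e), span(e)
round 2: derive deriv(d) via R1 from cites(d,h), span(h)
round 2: derive deriv(e) via R1 from cites(e,a), span(a)
round 2: derive deriv(f) via R1 from cites(f,a), span(a)
round 2: derive deriv(i) via R1 from cites(i,c), span(c)

deriv(i)  [via R1]
  cites(i,c)  [fact]
  span(c)  [via R0]
    edge(c,h)  [fact]
    edge(h,c)  [fact]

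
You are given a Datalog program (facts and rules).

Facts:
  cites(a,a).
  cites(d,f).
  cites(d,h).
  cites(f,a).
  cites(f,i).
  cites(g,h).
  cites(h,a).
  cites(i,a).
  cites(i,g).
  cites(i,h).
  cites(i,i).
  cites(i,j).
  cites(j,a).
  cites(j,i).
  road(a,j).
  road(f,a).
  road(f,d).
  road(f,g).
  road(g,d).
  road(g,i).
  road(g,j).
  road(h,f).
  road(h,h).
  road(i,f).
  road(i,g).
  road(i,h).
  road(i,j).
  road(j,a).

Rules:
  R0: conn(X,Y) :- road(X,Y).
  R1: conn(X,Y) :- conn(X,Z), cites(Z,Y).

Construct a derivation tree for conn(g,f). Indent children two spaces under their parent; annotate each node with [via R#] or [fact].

conn(g,f)  [via R1]
  conn(g,d)  [via R0]
    road(g,d)  [fact]
  cites(d,f)  [fact]

round 1: derive conn(a,j) via R0 from road(a,j)
round 1: derive conn(f,a) via R0 from road(f,a)
round 1: derive conn(f,d) via R0 from road(f,d)
round 1: derive conn(f,g) via R0 from road(f,g)
round 1: derive conn(g,d) via R0 from road(g,d)
round 1: derive conn(g,i) via R0 from road(g,i)
round 1: derive conn(g,j) via R0 from road(g,j)
round 1: derive conn(h,f) via R0 from road(h,f)
round 1: derive conn(h,h) via R0 from road(h,h)
round 1: derive conn(i,f) via R0 from road(i,f)
round 1: derive conn(i,g) via R0 from road(i,g)
round 1: derive conn(i,h) via R0 from road(i,h)
round 1: derive conn(i,j) via R0 from road(i,j)
round 1: derive conn(j,a) via R0 from road(j,a)
round 2: derive conn(a,a) via R1 from conn(a,j), cites(j,a)
round 2: derive conn(a,i) via R1 from conn(a,j), cites(j,i)
round 2: derive conn(f,f) via R1 from conn(f,d), cites(d,f)
round 2: derive conn(f,h) via R1 from conn(f,d), cites(d,h)
round 2: derive conn(g,a) via R1 from conn(g,i), cites(i,a)
round 2: derive conn(g,f) via R1 from conn(g,d), cites(d,f)
round 2: derive conn(g,g) via R1 from conn(g,i), cites(i,g)
round 2: derive conn(g,h) via R1 from conn(g,d), cites(d,h)
round 2: derive conn(h,a) via R1 from conn(h,f), cites(f,a)
round 2: derive conn(h,i) via R1 from conn(h,f), cites(f,i)
round 2: derive conn(i,a) via R1 from conn(i,f), cites(f,a)
round 2: derive conn(i,i) via R1 from conn(i,f), cites(f,i)
round 3: derive conn(a,g) via R1 from conn(a,i), cites(i,g)
round 3: derive conn(a,h) via R1 from conn(a,i), cites(i,h)
round 3: derive conn(f,i) via R1 from conn(f,f), cites(f,i)
round 3: derive conn(h,g) via R1 from conn(h,i), cites(i,g)
round 3: derive conn(h,j) via R1 from conn(h,i), cites(i,j)
round 4: derive conn(f,j) via R1 from conn(f,i), cites(i,j)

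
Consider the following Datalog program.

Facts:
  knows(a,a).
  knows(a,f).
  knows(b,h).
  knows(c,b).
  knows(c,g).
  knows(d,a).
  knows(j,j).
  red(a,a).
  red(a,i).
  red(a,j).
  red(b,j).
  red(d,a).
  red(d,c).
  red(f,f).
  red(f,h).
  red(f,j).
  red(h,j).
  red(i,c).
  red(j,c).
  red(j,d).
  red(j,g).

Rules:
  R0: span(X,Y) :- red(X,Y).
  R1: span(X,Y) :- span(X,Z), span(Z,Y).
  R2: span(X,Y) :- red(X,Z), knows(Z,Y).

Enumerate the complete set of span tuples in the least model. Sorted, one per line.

span(a,a)
span(a,b)
span(a,c)
span(a,d)
span(a,f)
span(a,g)
span(a,h)
span(a,i)
span(a,j)
span(b,a)
span(b,b)
span(b,c)
span(b,d)
span(b,f)
span(b,g)
span(b,h)
span(b,i)
span(b,j)
span(d,a)
span(d,b)
span(d,c)
span(d,d)
span(d,f)
span(d,g)
span(d,h)
span(d,i)
span(d,j)
span(f,a)
span(f,b)
span(f,c)
span(f,d)
span(f,f)
span(f,g)
span(f,h)
span(f,i)
span(f,j)
span(h,a)
span(h,b)
span(h,c)
span(h,d)
span(h,f)
span(h,g)
span(h,h)
span(h,i)
span(h,j)
span(i,a)
span(i,b)
span(i,c)
span(i,d)
span(i,f)
span(i,g)
span(i,h)
span(i,i)
span(i,j)
span(j,a)
span(j,b)
span(j,c)
span(j,d)
span(j,f)
span(j,g)
span(j,h)
span(j,i)
span(j,j)

round 1: derive span(a,a) via R0 from red(a,a)
round 1: derive span(a,i) via R0 from red(a,i)
round 1: derive span(a,j) via R0 from red(a,j)
round 1: derive span(b,j) via R0 from red(b,j)
round 1: derive span(d,a) via R0 from red(d,a)
round 1: derive span(d,c) via R0 from red(d,c)
round 1: derive span(f,f) via R0 from red(f,f)
round 1: derive span(f,h) via R0 from red(f,h)
round 1: derive span(f,j) via R0 from red(f,j)
round 1: derive span(h,j) via R0 from red(h,j)
round 1: derive span(i,c) via R0 from red(i,c)
round 1: derive span(j,c) via R0 from red(j,c)
round 1: derive span(j,d) via R0 from red(j,d)
round 1: derive span(j,g) via R0 from red(j,g)
round 1: derive span(a,f) via R2 from red(a,a), knows(a,f)
round 1: derive span(d,b) via R2 from red(d,c), knows(c,b)
round 1: derive span(d,f) via R2 from red(d,a), knows(a,f)
round 1: derive span(d,g) via R2 from red(d,c), knows(c,g)
round 1: derive span(i,b) via R2 from red(i,c), knows(c,b)
round 1: derive span(i,g) via R2 from red(i,c), knows(c,g)
round 1: derive span(j,a) via R2 from red(j,d), knows(d,a)
round 1: derive span(j,b) via R2 from red(j,c), knows(c,b)
round 2: derive span(a,b) via R1 from span(a,i), span(i,b)
round 2: derive span(a,c) via R1 from span(a,i), span(i,c)
round 2: derive span(a,d) via R1 from span(a,j), span(j,d)
round 2: derive span(a,g) via R1 from span(a,i), span(i,g)
round 2: derive span(a,h) via R1 from span(a,f), span(f,h)
round 2: derive span(b,a) via R1 from span(b,j), span(j,a)
round 2: derive span(b,b) via R1 from span(b,j), span(j,b)
round 2: derive span(b,c) via R1 from span(b,j), span(j,c)
round 2: derive span(b,d) via R1 from span(b,j), span(j,d)
round 2: derive span(b,g) via R1 from span(b,j), span(j,g)
round 2: derive span(d,h) via R1 from span(d,f), span(f,h)
round 2: derive span(d,i) via R1 from span(d,a), span(a,i)
round 2: derive span(d,j) via R1 from span(d,a), span(a,j)
round 2: derive span(f,a) via R1 from span(f,j), span(j,a)
round 2: derive span(f,b) via R1 from span(f,j), span(j,b)
round 2: derive span(f,c) via R1 from span(f,j), span(j,c)
round 2: derive span(f,d) via R1 from span(f,j), span(j,d)
round 2: derive span(f,g) via R1 from span(f,j), span(j,g)
round 2: derive span(h,a) via R1 from span(h,j), span(j,a)
round 2: derive span(h,b) via R1 from span(h,j), span(j,b)
round 2: derive span(h,c) via R1 from span(h,j), span(j,c)
round 2: derive span(h,d) via R1 from span(h,j), span(j,d)
round 2: derive span(h,g) via R1 from span(h,j), span(j,g)
round 2: derive span(i,j) via R1 from span(i,b), span(b,j)
round 2: derive span(j,f) via R1 from span(j,a), span(a,f)
round 2: derive span(j,i) via R1 from span(j,a), span(a,i)
round 2: derive span(j,j) via R1 from span(j,a), span(a,j)
round 3: derive span(b,f) via R1 from span(b,a), span(a,f)
round 3: derive span(b,h) via R1 from span(b,a), span(a,h)
round 3: derive span(b,i) via R1 from span(b,a), span(a,i)
round 3: derive span(d,d) via R1 from span(d,a), span(a,d)
round 3: derive span(f,i) via R1 from span(f,a), span(a,i)
round 3: derive span(h,f) via R1 from span(h,a), span(a,f)
round 3: derive span(h,h) via R1 from span(h,a), span(a,h)
round 3: derive span(h,i) via R1 from span(h,a), span(a,i)
round 3: derive span(i,a) via R1 from span(i,b), span(b,a)
round 3: derive span(i,d) via R1 from span(i,b), span(b,d)
round 3: derive span(i,f) via R1 from span(i,j), span(j,f)
round 3: derive span(i,i) via R1 from span(i,j), span(j,i)
round 3: derive span(j,h) via R1 from span(j,a), span(a,h)
round 4: derive span(i,h) via R1 from span(i,a), span(a,h)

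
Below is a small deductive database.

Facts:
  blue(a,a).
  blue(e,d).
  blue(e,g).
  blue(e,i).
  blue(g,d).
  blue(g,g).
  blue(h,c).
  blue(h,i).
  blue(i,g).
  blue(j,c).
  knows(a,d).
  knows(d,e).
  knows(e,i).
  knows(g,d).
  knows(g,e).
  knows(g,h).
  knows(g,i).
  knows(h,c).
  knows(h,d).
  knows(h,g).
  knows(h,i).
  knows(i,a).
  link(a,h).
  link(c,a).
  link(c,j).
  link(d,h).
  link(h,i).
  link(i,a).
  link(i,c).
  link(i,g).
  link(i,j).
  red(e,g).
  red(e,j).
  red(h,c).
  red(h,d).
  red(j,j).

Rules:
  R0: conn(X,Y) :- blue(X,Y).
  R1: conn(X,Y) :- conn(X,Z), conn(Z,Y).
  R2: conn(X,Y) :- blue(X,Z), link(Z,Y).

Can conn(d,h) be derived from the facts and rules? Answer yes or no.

no

round 1: derive conn(a,a) via R0 from blue(a,a)
round 1: derive conn(e,d) via R0 from blue(e,d)
round 1: derive conn(e,g) via R0 from blue(e,g)
round 1: derive conn(e,i) via R0 from blue(e,i)
round 1: derive conn(g,d) via R0 from blue(g,d)
round 1: derive conn(g,g) via R0 from blue(g,g)
round 1: derive conn(h,c) via R0 from blue(h,c)
round 1: derive conn(h,i) via R0 from blue(h,i)
round 1: derive conn(i,g) via R0 from blue(i,g)
round 1: derive conn(j,c) via R0 from blue(j,c)
round 1: derive conn(a,h) via R2 from blue(a,a), link(a,h)
round 1: derive conn(e,a) via R2 from blue(e,i), link(i,a)
round 1: derive conn(e,c) via R2 from blue(e,i), link(i,c)
round 1: derive conn(e,h) via R2 from blue(e,d), link(d,h)
round 1: derive conn(e,j) via R2 from blue(e,i), link(i,j)
round 1: derive conn(g,h) via R2 from blue(g,d), link(d,h)
round 1: derive conn(h,a) via R2 from blue(h,c), link(c,a)
round 1: derive conn(h,g) via R2 from blue(h,i), link(i,g)
round 1: derive conn(h,j) via R2 from blue(h,c), link(c,j)
round 1: derive conn(j,a) via R2 from blue(j,c), link(c,a)
round 1: derive conn(j,j) via R2 from blue(j,c), link(c,j)
round 2: derive conn(a,c) via R1 from conn(a,h), conn(h,c)
round 2: derive conn(a,g) via R1 from conn(a,h), conn(h,g)
round 2: derive conn(a,i) via R1 from conn(a,h), conn(h,i)
round 2: derive conn(a,j) via R1 from conn(a,h), conn(h,j)
round 2: derive conn(g,a) via R1 from conn(g,h), conn(h,a)
round 2: derive conn(g,c) via R1 from conn(g,h), conn(h,c)
round 2: derive conn(g,i) via R1 from conn(g,h), conn(h,i)
round 2: derive conn(g,j) via R1 from conn(g,h), conn(h,j)
round 2: derive conn(h,d) via R1 from conn(h,g), conn(g,d)
round 2: derive conn(h,h) via R1 from conn(h,a), conn(a,h)
round 2: derive conn(i,d) via R1 from conn(i,g), conn(g,d)
round 2: derive conn(i,h) via R1 from conn(i,g), conn(g,h)
round 2: derive conn(j,h) via R1 from conn(j,a), conn(a,h)
round 3: derive conn(a,d) via R1 from conn(a,g), conn(g,d)
round 3: derive conn(i,a) via R1 from conn(i,g), conn(g,a)
round 3: derive conn(i,c) via R1 from conn(i,g), conn(g,c)
round 3: derive conn(i,i) via R1 from conn(i,g), conn(g,i)
round 3: derive conn(i,j) via R1 from conn(i,g), conn(g,j)
round 3: derive conn(j,d) via R1 from conn(j,h), conn(h,d)
round 3: derive conn(j,g) via R1 from conn(j,a), conn(a,g)
round 3: derive conn(j,i) via R1 from conn(j,a), conn(a,i)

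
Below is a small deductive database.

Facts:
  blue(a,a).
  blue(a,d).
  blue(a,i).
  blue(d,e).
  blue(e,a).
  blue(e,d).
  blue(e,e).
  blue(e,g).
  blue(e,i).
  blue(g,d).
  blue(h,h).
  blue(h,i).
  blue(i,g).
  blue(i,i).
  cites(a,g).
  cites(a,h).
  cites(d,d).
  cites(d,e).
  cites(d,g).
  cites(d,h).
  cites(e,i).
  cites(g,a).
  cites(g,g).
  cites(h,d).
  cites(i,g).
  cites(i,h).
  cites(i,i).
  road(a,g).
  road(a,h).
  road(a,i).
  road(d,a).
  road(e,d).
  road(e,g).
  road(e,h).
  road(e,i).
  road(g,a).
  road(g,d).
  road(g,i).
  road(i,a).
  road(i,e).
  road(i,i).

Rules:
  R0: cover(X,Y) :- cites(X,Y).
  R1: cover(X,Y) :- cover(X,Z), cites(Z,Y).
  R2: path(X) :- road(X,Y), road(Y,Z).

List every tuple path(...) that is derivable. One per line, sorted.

round 1: derive path(a) via R2 from road(a,g), road(g,a)
round 1: derive path(d) via R2 from road(d,a), road(a,g)
round 1: derive path(e) via R2 from road(e,d), road(d,a)
round 1: derive path(g) via R2 from road(g,a), road(a,g)
round 1: derive path(i) via R2 from road(i,a), road(a,g)

path(a)
path(d)
path(e)
path(g)
path(i)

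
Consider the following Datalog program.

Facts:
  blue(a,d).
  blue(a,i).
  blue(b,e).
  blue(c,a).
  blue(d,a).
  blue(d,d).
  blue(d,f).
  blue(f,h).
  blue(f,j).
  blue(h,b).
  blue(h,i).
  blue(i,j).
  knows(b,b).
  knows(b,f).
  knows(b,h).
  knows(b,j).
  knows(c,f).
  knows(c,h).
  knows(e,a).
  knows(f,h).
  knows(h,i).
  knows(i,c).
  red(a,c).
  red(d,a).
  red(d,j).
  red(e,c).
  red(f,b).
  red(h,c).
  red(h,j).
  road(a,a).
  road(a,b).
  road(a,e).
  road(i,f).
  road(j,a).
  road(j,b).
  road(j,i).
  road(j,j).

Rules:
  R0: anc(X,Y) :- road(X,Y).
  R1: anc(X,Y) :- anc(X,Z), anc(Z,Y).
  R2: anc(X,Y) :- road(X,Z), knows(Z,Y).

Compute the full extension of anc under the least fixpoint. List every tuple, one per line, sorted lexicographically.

round 1: derive anc(a,a) via R0 from road(a,a)
round 1: derive anc(a,b) via R0 from road(a,b)
round 1: derive anc(a,e) via R0 from road(a,e)
round 1: derive anc(i,f) via R0 from road(i,f)
round 1: derive anc(j,a) via R0 from road(j,a)
round 1: derive anc(j,b) via R0 from road(j,b)
round 1: derive anc(j,i) via R0 from road(j,i)
round 1: derive anc(j,j) via R0 from road(j,j)
round 1: derive anc(a,f) via R2 from road(a,b), knows(b,f)
round 1: derive anc(a,h) via R2 from road(a,b), knows(b,h)
round 1: derive anc(a,j) via R2 from road(a,b), knows(b,j)
round 1: derive anc(i,h) via R2 from road(i,f), knows(f,h)
round 1: derive anc(j,c) via R2 from road(j,i), knows(i,c)
round 1: derive anc(j,f) via R2 from road(j,b), knows(b,f)
round 1: derive anc(j,h) via R2 from road(j,b), knows(b,h)
round 2: derive anc(a,c) via R1 from anc(a,j), anc(j,c)
round 2: derive anc(a,i) via R1 from anc(a,j), anc(j,i)
round 2: derive anc(j,e) via R1 from anc(j,a), anc(a,e)

anc(a,a)
anc(a,b)
anc(a,c)
anc(a,e)
anc(a,f)
anc(a,h)
anc(a,i)
anc(a,j)
anc(i,f)
anc(i,h)
anc(j,a)
anc(j,b)
anc(j,c)
anc(j,e)
anc(j,f)
anc(j,h)
anc(j,i)
anc(j,j)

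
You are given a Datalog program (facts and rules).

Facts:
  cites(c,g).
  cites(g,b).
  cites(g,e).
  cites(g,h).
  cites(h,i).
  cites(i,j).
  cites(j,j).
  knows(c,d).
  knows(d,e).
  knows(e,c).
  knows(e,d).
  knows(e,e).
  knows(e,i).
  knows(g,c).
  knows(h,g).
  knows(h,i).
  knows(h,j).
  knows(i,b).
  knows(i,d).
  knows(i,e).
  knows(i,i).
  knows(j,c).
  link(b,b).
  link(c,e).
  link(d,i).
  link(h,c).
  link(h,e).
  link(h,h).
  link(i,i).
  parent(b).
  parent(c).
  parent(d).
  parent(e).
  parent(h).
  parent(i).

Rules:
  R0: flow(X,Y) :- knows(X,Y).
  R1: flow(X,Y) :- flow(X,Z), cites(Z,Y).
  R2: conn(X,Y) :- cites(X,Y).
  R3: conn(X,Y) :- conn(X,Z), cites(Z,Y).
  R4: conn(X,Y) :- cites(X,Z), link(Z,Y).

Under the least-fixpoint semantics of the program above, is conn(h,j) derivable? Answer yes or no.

yes

round 1: derive conn(c,g) via R2 from cites(c,g)
round 1: derive conn(g,b) via R2 from cites(g,b)
round 1: derive conn(g,e) via R2 from cites(g,e)
round 1: derive conn(g,h) via R2 from cites(g,h)
round 1: derive conn(h,i) via R2 from cites(h,i)
round 1: derive conn(i,j) via R2 from cites(i,j)
round 1: derive conn(j,j) via R2 from cites(j,j)
round 1: derive conn(g,c) via R4 from cites(g,h), link(h,c)
round 2: derive conn(c,b) via R3 from conn(c,g), cites(g,b)
round 2: derive conn(c,e) via R3 from conn(c,g), cites(g,e)
round 2: derive conn(c,h) via R3 from conn(c,g), cites(g,h)
round 2: derive conn(g,g) via R3 from conn(g,c), cites(c,g)
round 2: derive conn(g,i) via R3 from conn(g,h), cites(h,i)
round 2: derive conn(h,j) via R3 from conn(h,i), cites(i,j)
round 3: derive conn(c,i) via R3 from conn(c,h), cites(h,i)
round 3: derive conn(g,j) via R3 from conn(g,i), cites(i,j)
round 4: derive conn(c,j) via R3 from conn(c,i), cites(i,j)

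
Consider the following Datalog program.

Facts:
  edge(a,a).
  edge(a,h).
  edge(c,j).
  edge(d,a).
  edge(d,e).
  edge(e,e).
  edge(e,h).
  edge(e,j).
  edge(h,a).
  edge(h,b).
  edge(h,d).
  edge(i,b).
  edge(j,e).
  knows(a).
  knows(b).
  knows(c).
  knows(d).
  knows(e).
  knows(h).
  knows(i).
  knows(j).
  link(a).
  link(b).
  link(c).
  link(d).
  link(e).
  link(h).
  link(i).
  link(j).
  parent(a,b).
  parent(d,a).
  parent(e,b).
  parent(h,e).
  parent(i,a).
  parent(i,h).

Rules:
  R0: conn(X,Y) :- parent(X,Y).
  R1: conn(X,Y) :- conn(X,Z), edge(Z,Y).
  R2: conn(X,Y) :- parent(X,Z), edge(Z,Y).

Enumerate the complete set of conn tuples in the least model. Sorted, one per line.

round 1: derive conn(a,b) via R0 from parent(a,b)
round 1: derive conn(d,a) via R0 from parent(d,a)
round 1: derive conn(e,b) via R0 from parent(e,b)
round 1: derive conn(h,e) via R0 from parent(h,e)
round 1: derive conn(i,a) via R0 from parent(i,a)
round 1: derive conn(i,h) via R0 from parent(i,h)
round 1: derive conn(d,h) via R2 from parent(d,a), edge(a,h)
round 1: derive conn(h,h) via R2 from parent(h,e), edge(e,h)
round 1: derive conn(h,j) via R2 from parent(h,e), edge(e,j)
round 1: derive conn(i,b) via R2 from parent(i,h), edge(h,b)
round 1: derive conn(i,d) via R2 from parent(i,h), edge(h,d)
round 2: derive conn(d,b) via R1 from conn(d,h), edge(h,b)
round 2: derive conn(d,d) via R1 from conn(d,h), edge(h,d)
round 2: derive conn(h,a) via R1 from conn(h,h), edge(h,a)
round 2: derive conn(h,b) via R1 from conn(h,h), edge(h,b)
round 2: derive conn(h,d) via R1 from conn(h,h), edge(h,d)
round 2: derive conn(i,e) via R1 from conn(i,d), edge(d,e)
round 3: derive conn(d,e) via R1 from conn(d,d), edge(d,e)
round 3: derive conn(i,j) via R1 from conn(i,e), edge(e,j)
round 4: derive conn(d,j) via R1 from conn(d,e), edge(e,j)

conn(a,b)
conn(d,a)
conn(d,b)
conn(d,d)
conn(d,e)
conn(d,h)
conn(d,j)
conn(e,b)
conn(h,a)
conn(h,b)
conn(h,d)
conn(h,e)
conn(h,h)
conn(h,j)
conn(i,a)
conn(i,b)
conn(i,d)
conn(i,e)
conn(i,h)
conn(i,j)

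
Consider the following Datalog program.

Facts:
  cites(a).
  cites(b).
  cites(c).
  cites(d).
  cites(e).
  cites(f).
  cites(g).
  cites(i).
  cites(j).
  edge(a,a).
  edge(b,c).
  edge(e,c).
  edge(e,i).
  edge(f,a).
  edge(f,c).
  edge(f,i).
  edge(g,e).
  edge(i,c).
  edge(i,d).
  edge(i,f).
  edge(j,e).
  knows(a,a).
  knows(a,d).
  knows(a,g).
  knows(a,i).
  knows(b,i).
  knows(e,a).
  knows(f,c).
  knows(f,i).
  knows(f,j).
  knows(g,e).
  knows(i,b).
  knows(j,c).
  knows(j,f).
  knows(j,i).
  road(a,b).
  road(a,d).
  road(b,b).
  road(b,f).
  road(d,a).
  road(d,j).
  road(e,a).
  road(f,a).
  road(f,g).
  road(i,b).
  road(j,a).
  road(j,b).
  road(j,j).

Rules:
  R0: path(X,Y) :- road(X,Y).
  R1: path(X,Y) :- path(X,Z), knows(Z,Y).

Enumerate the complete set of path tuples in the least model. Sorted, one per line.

path(a,b)
path(a,d)
path(a,i)
path(b,b)
path(b,c)
path(b,f)
path(b,i)
path(b,j)
path(d,a)
path(d,b)
path(d,c)
path(d,d)
path(d,e)
path(d,f)
path(d,g)
path(d,i)
path(d,j)
path(e,a)
path(e,b)
path(e,d)
path(e,e)
path(e,g)
path(e,i)
path(f,a)
path(f,b)
path(f,d)
path(f,e)
path(f,g)
path(f,i)
path(i,b)
path(i,i)
path(j,a)
path(j,b)
path(j,c)
path(j,d)
path(j,e)
path(j,f)
path(j,g)
path(j,i)
path(j,j)

round 1: derive path(a,b) via R0 from road(a,b)
round 1: derive path(a,d) via R0 from road(a,d)
round 1: derive path(b,b) via R0 from road(b,b)
round 1: derive path(b,f) via R0 from road(b,f)
round 1: derive path(d,a) via R0 from road(d,a)
round 1: derive path(d,j) via R0 from road(d,j)
round 1: derive path(e,a) via R0 from road(e,a)
round 1: derive path(f,a) via R0 from road(f,a)
round 1: derive path(f,g) via R0 from road(f,g)
round 1: derive path(i,b) via R0 from road(i,b)
round 1: derive path(j,a) via R0 from road(j,a)
round 1: derive path(j,b) via R0 from road(j,b)
round 1: derive path(j,j) via R0 from road(j,j)
round 2: derive path(a,i) via R1 from path(a,b), knows(b,i)
round 2: derive path(b,c) via R1 from path(b,f), knows(f,c)
round 2: derive path(b,i) via R1 from path(b,b), knows(b,i)
round 2: derive path(b,j) via R1 from path(b,f), knows(f,j)
round 2: derive path(d,c) via R1 from path(d,j), knows(j,c)
round 2: derive path(d,d) via R1 from path(d,a), knows(a,d)
round 2: derive path(d,f) via R1 from path(d,j), knows(j,f)
round 2: derive path(d,g) via R1 from path(d,a), knows(a,g)
round 2: derive path(d,i) via R1 from path(d,a), knows(a,i)
round 2: derive path(e,d) via R1 from path(e,a), knows(a,d)
round 2: derive path(e,g) via R1 from path(e,a), knows(a,g)
round 2: derive path(e,i) via R1 from path(e,a), knows(a,i)
round 2: derive path(f,d) via R1 from path(f,a), knows(a,d)
round 2: derive path(f,e) via R1 from path(f,g), knows(g,e)
round 2: derive path(f,i) via R1 from path(f,a), knows(a,i)
round 2: derive path(i,i) via R1 from path(i,b), knows(b,i)
round 2: derive path(j,c) via R1 from path(j,j), knows(j,c)
round 2: derive path(j,d) via R1 from path(j,a), knows(a,d)
round 2: derive path(j,f) via R1 from path(j,j), knows(j,f)
round 2: derive path(j,g) via R1 from path(j,a), knows(a,g)
round 2: derive path(j,i) via R1 from path(j,a), knows(a,i)
round 3: derive path(d,b) via R1 from path(d,i), knows(i,b)
round 3: derive path(d,e) via R1 from path(d,g), knows(g,e)
round 3: derive path(e,b) via R1 from path(e,i), knows(i,b)
round 3: derive path(e,e) via R1 from path(e,g), knows(g,e)
round 3: derive path(f,b) via R1 from path(f,i), knows(i,b)
round 3: derive path(j,e) via R1 from path(j,g), knows(g,e)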